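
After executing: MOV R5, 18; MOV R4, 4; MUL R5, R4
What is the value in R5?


Register state trace:
  MOV R5, 18  → R5 = 18
  MOV R4, 4  → R4 = 4
  MUL R5, R4  → R5 = 18 * 4 = 72
Final: R5 = 72

72


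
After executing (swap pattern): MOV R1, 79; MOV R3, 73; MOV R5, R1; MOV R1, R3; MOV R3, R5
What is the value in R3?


Register state trace (swap pattern):
  MOV R1, 79  → R1 = 79
  MOV R3, 73  → R3 = 73
  MOV R5, R1  → R5 = 79  (save R1)
  MOV R1, R3  → R1 = 73  (R1 gets R3's value)
  MOV R3, R5  → R3 = 79  (R3 gets saved value)
Final: R3 = 79

79


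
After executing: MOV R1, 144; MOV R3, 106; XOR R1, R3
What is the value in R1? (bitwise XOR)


Register state trace:
  MOV R1, 144  → R1 = 144 (0b10010000)
  MOV R3, 106  → R3 = 106 (0b01101010)
  XOR R1, R3  → R1 = 144 XOR 106 = 250 (0b11111010)
Final: R1 = 250

250


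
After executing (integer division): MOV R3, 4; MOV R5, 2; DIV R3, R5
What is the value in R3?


Register state trace:
  MOV R3, 4  → R3 = 4
  MOV R5, 2  → R5 = 2
  DIV R3, R5  → R3 = 4 // 2 = 2
Final: R3 = 2

2


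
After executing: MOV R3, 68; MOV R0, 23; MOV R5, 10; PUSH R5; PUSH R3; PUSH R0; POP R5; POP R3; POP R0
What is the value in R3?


Stack trace (top is rightmost):
  MOV R3, 68  → R3 = 68
  MOV R0, 23  → R0 = 23
  MOV R5, 10  → R5 = 10
  PUSH R5  → stack: [10]
  PUSH R3  → stack: [10, 68]
  PUSH R0  → stack: [10, 68, 23]
  POP R5  → R5 = 23, stack: [10, 68]
  POP R3  → R3 = 68, stack: [10]
  POP R0  → R0 = 10, stack: []
Final: R3 = 68

68


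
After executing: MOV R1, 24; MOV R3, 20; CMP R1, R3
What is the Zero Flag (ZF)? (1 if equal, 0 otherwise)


Register state trace:
  MOV R1, 24  → R1 = 24
  MOV R3, 20  → R3 = 20
  CMP R1, R3  → computes 24 - 20 = 4
  Result is nonzero, so values are not equal
ZF = 0

0


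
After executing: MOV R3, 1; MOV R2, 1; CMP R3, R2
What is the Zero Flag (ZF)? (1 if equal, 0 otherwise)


Register state trace:
  MOV R3, 1  → R3 = 1
  MOV R2, 1  → R2 = 1
  CMP R3, R2  → computes 1 - 1 = 0
  Result is zero, so values are equal
ZF = 1

1


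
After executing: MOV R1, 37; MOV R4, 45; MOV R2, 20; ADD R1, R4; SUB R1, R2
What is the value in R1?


Register state trace:
  MOV R1, 37  → R1 = 37
  MOV R4, 45  → R4 = 45
  MOV R2, 20  → R2 = 20
  ADD R1, R4  → R1 = 37 + 45 = 82
  SUB R1, R2  → R1 = 82 - 20 = 62
Final: R1 = 62

62


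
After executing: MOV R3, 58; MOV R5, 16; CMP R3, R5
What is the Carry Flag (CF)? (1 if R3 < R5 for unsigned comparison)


Register state trace:
  MOV R3, 58  → R3 = 58
  MOV R5, 16  → R5 = 16
  CMP R3, R5  → unsigned 58 - 16: no borrow
  58 >= 16, so CF = 0
CF = 0

0


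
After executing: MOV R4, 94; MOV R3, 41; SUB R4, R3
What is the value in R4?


Register state trace:
  MOV R4, 94  → R4 = 94
  MOV R3, 41  → R3 = 41
  SUB R4, R3  → R4 = 94 - 41 = 53
Final: R4 = 53

53


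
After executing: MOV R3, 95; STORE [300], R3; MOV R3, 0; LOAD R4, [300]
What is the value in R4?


Register and memory trace:
  MOV R3, 95  → R3 = 95
  STORE [300], R3  → mem[300] = 95
  MOV R3, 0  → R3 = 0
  LOAD R4, [300]  → R4 = mem[300] = 95
Final: R4 = 95

95


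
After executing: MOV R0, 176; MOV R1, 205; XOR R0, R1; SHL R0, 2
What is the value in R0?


Register state trace:
  MOV R0, 176  → R0 = 176 (0b10110000)
  MOV R1, 205  → R1 = 205 (0b11001101)
  XOR R0, R1  → R0 = 176 XOR 205 = 125 (0b01111101)
  SHL R0, 2  → R0 = 125 << 2 = 500
Final: R0 = 500

500


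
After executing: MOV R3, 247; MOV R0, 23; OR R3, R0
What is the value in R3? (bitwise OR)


Register state trace:
  MOV R3, 247  → R3 = 247 (0b11110111)
  MOV R0, 23  → R0 = 23 (0b00010111)
  OR R3, R0   → R3 = 247 OR 23 = 247 (0b11110111)
Final: R3 = 247

247


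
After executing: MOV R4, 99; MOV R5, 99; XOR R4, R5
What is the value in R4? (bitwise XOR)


Register state trace:
  MOV R4, 99  → R4 = 99 (0b01100011)
  MOV R5, 99  → R5 = 99 (0b01100011)
  XOR R4, R5  → R4 = 99 XOR 99 = 0 (0b00000000)
Final: R4 = 0

0


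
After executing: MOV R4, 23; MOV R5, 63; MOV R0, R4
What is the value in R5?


Register state trace:
  MOV R4, 23  → R4 = 23
  MOV R5, 63  → R5 = 63
  MOV R0, R4  → R0 = 23
Final: R5 = 63

63


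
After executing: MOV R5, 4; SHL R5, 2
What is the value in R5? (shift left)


Register state trace:
  MOV R5, 4  → R5 = 4
  SHL R5, 2  → R5 = 4 << 2 = 4 * 2^2 = 16
Final: R5 = 16

16


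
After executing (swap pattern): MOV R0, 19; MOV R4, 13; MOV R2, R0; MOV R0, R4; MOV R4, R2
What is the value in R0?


Register state trace (swap pattern):
  MOV R0, 19  → R0 = 19
  MOV R4, 13  → R4 = 13
  MOV R2, R0  → R2 = 19  (save R0)
  MOV R0, R4  → R0 = 13  (R0 gets R4's value)
  MOV R4, R2  → R4 = 19  (R4 gets saved value)
Final: R0 = 13

13


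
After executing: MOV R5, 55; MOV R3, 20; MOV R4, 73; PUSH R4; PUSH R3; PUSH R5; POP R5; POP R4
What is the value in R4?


Stack trace (top is rightmost):
  MOV R5, 55  → R5 = 55
  MOV R3, 20  → R3 = 20
  MOV R4, 73  → R4 = 73
  PUSH R4  → stack: [73]
  PUSH R3  → stack: [73, 20]
  PUSH R5  → stack: [73, 20, 55]
  POP R5  → R5 = 55, stack: [73, 20]
  POP R4  → R4 = 20, stack: [73]
Final: R4 = 20

20


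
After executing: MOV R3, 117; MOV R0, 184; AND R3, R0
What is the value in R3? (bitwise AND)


Register state trace:
  MOV R3, 117  → R3 = 117 (0b01110101)
  MOV R0, 184  → R0 = 184 (0b10111000)
  AND R3, R0  → R3 = 117 AND 184 = 48 (0b00110000)
Final: R3 = 48

48


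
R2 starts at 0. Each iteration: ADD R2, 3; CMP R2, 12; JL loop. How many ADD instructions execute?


Loop trace (R2 starts at 0, target 12, step 3):
  ADD #1: R2 = 0 + 3 = 3  → 3 < 12, loop
  ADD #2: R2 = 3 + 3 = 6  → 6 < 12, loop
  ADD #3: R2 = 6 + 3 = 9  → 9 < 12, loop
  ADD #4: R2 = 9 + 3 = 12  → 12 >= 12, exit
Total ADD instructions: 4

4


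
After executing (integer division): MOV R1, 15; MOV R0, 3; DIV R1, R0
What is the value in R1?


Register state trace:
  MOV R1, 15  → R1 = 15
  MOV R0, 3  → R0 = 3
  DIV R1, R0  → R1 = 15 // 3 = 5
Final: R1 = 5

5


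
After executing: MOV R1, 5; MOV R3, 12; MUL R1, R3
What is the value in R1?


Register state trace:
  MOV R1, 5  → R1 = 5
  MOV R3, 12  → R3 = 12
  MUL R1, R3  → R1 = 5 * 12 = 60
Final: R1 = 60

60


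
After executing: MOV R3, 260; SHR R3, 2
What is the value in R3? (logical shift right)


Register state trace:
  MOV R3, 260  → R3 = 260
  SHR R3, 2  → R3 = 260 >> 2 = 260 // 2^2 = 65
Final: R3 = 65

65


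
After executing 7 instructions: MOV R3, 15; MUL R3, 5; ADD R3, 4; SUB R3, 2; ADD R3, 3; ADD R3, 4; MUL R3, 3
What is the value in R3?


Register state trace:
  MOV R3, 15  → R3 = 15
  MUL R3, 5  → R3 = 15 * 5 = 75
  ADD R3, 4  → R3 = 75 + 4 = 79
  SUB R3, 2  → R3 = 79 - 2 = 77
  ADD R3, 3  → R3 = 77 + 3 = 80
  ADD R3, 4  → R3 = 80 + 4 = 84
  MUL R3, 3  → R3 = 84 * 3 = 252
Final: R3 = 252

252


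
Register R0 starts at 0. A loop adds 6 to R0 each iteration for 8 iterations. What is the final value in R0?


Starting value: R0 = 0
  Iter 1: R0 = 0 + 6 = 6
  Iter 2: R0 = 6 + 6 = 12
  Iter 3: R0 = 12 + 6 = 18
  Iter 4: R0 = 18 + 6 = 24
  Iter 5: R0 = 24 + 6 = 30
  Iter 6: R0 = 30 + 6 = 36
  Iter 7: R0 = 36 + 6 = 42
  Iter 8: R0 = 42 + 6 = 48
Final: R0 = 48

48


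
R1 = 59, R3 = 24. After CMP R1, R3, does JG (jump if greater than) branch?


Trace:
  R1 = 59, R3 = 24
  CMP R1, R3  → compares 59 vs 24
  JG checks: is 59 greater than 24?
  59 > 24, so condition is true
Branch taken: Yes

Yes


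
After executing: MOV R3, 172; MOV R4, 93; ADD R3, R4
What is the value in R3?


Register state trace:
  MOV R3, 172  → R3 = 172
  MOV R4, 93  → R4 = 93
  ADD R3, R4  → R3 = 172 + 93 = 265
Final: R3 = 265

265


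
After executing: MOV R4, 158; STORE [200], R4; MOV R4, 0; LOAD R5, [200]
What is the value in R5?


Register and memory trace:
  MOV R4, 158  → R4 = 158
  STORE [200], R4  → mem[200] = 158
  MOV R4, 0  → R4 = 0
  LOAD R5, [200]  → R5 = mem[200] = 158
Final: R5 = 158

158


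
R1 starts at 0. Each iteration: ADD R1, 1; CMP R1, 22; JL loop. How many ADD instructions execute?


Loop trace (R1 starts at 0, target 22, step 1):
  ADD #1: R1 = 0 + 1 = 1  → 1 < 22, loop
  ADD #2: R1 = 1 + 1 = 2  → 2 < 22, loop
  ADD #3: R1 = 2 + 1 = 3  → 3 < 22, loop
  ADD #4: R1 = 3 + 1 = 4  → 4 < 22, loop
  ADD #5: R1 = 4 + 1 = 5  → 5 < 22, loop
  ADD #6: R1 = 5 + 1 = 6  → 6 < 22, loop
  ADD #7: R1 = 6 + 1 = 7  → 7 < 22, loop
  ADD #8: R1 = 7 + 1 = 8  → 8 < 22, loop
  ADD #9: R1 = 8 + 1 = 9  → 9 < 22, loop
  ADD #10: R1 = 9 + 1 = 10  → 10 < 22, loop
  ADD #11: R1 = 10 + 1 = 11  → 11 < 22, loop
  ADD #12: R1 = 11 + 1 = 12  → 12 < 22, loop
  ADD #13: R1 = 12 + 1 = 13  → 13 < 22, loop
  ADD #14: R1 = 13 + 1 = 14  → 14 < 22, loop
  ADD #15: R1 = 14 + 1 = 15  → 15 < 22, loop
  ADD #16: R1 = 15 + 1 = 16  → 16 < 22, loop
  ADD #17: R1 = 16 + 1 = 17  → 17 < 22, loop
  ADD #18: R1 = 17 + 1 = 18  → 18 < 22, loop
  ADD #19: R1 = 18 + 1 = 19  → 19 < 22, loop
  ADD #20: R1 = 19 + 1 = 20  → 20 < 22, loop
  ADD #21: R1 = 20 + 1 = 21  → 21 < 22, loop
  ADD #22: R1 = 21 + 1 = 22  → 22 >= 22, exit
Total ADD instructions: 22

22


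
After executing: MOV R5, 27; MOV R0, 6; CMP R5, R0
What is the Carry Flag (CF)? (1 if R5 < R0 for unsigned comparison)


Register state trace:
  MOV R5, 27  → R5 = 27
  MOV R0, 6  → R0 = 6
  CMP R5, R0  → unsigned 27 - 6: no borrow
  27 >= 6, so CF = 0
CF = 0

0


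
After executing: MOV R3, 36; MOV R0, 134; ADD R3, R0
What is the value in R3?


Register state trace:
  MOV R3, 36  → R3 = 36
  MOV R0, 134  → R0 = 134
  ADD R3, R0  → R3 = 36 + 134 = 170
Final: R3 = 170

170


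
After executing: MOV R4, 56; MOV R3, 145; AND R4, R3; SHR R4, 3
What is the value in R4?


Register state trace:
  MOV R4, 56  → R4 = 56 (0b00111000)
  MOV R3, 145  → R3 = 145 (0b10010001)
  AND R4, R3  → R4 = 56 AND 145 = 16 (0b00010000)
  SHR R4, 3  → R4 = 16 >> 3 = 2
Final: R4 = 2

2


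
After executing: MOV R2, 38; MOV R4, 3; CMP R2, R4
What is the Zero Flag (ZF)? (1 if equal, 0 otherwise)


Register state trace:
  MOV R2, 38  → R2 = 38
  MOV R4, 3  → R4 = 3
  CMP R2, R4  → computes 38 - 3 = 35
  Result is nonzero, so values are not equal
ZF = 0

0


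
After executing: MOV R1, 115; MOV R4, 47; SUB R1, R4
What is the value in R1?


Register state trace:
  MOV R1, 115  → R1 = 115
  MOV R4, 47  → R4 = 47
  SUB R1, R4  → R1 = 115 - 47 = 68
Final: R1 = 68

68


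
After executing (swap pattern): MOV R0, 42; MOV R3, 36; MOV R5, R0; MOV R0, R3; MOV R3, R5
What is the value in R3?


Register state trace (swap pattern):
  MOV R0, 42  → R0 = 42
  MOV R3, 36  → R3 = 36
  MOV R5, R0  → R5 = 42  (save R0)
  MOV R0, R3  → R0 = 36  (R0 gets R3's value)
  MOV R3, R5  → R3 = 42  (R3 gets saved value)
Final: R3 = 42

42


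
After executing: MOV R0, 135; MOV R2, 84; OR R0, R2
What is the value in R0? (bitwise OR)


Register state trace:
  MOV R0, 135  → R0 = 135 (0b10000111)
  MOV R2, 84  → R2 = 84 (0b01010100)
  OR R0, R2   → R0 = 135 OR 84 = 215 (0b11010111)
Final: R0 = 215

215


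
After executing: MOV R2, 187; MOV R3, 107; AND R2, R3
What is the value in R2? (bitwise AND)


Register state trace:
  MOV R2, 187  → R2 = 187 (0b10111011)
  MOV R3, 107  → R3 = 107 (0b01101011)
  AND R2, R3  → R2 = 187 AND 107 = 43 (0b00101011)
Final: R2 = 43

43


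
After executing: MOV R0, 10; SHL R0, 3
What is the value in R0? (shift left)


Register state trace:
  MOV R0, 10  → R0 = 10
  SHL R0, 3  → R0 = 10 << 3 = 10 * 2^3 = 80
Final: R0 = 80

80


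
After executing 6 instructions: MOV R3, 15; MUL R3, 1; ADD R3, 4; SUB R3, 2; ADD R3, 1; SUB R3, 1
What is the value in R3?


Register state trace:
  MOV R3, 15  → R3 = 15
  MUL R3, 1  → R3 = 15 * 1 = 15
  ADD R3, 4  → R3 = 15 + 4 = 19
  SUB R3, 2  → R3 = 19 - 2 = 17
  ADD R3, 1  → R3 = 17 + 1 = 18
  SUB R3, 1  → R3 = 18 - 1 = 17
Final: R3 = 17

17


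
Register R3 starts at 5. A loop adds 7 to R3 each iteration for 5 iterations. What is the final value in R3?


Starting value: R3 = 5
  Iter 1: R3 = 5 + 7 = 12
  Iter 2: R3 = 12 + 7 = 19
  Iter 3: R3 = 19 + 7 = 26
  Iter 4: R3 = 26 + 7 = 33
  Iter 5: R3 = 33 + 7 = 40
Final: R3 = 40

40


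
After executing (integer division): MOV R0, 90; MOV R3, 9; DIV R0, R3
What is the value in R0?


Register state trace:
  MOV R0, 90  → R0 = 90
  MOV R3, 9  → R3 = 9
  DIV R0, R3  → R0 = 90 // 9 = 10
Final: R0 = 10

10


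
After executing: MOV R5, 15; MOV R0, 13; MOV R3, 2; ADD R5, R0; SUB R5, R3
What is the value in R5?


Register state trace:
  MOV R5, 15  → R5 = 15
  MOV R0, 13  → R0 = 13
  MOV R3, 2  → R3 = 2
  ADD R5, R0  → R5 = 15 + 13 = 28
  SUB R5, R3  → R5 = 28 - 2 = 26
Final: R5 = 26

26


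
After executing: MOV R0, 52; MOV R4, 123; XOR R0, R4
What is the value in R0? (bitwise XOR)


Register state trace:
  MOV R0, 52  → R0 = 52 (0b00110100)
  MOV R4, 123  → R4 = 123 (0b01111011)
  XOR R0, R4  → R0 = 52 XOR 123 = 79 (0b01001111)
Final: R0 = 79

79


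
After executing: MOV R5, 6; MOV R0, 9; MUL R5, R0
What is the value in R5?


Register state trace:
  MOV R5, 6  → R5 = 6
  MOV R0, 9  → R0 = 9
  MUL R5, R0  → R5 = 6 * 9 = 54
Final: R5 = 54

54


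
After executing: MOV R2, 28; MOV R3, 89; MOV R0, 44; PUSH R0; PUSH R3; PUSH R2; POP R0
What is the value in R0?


Stack trace (top is rightmost):
  MOV R2, 28  → R2 = 28
  MOV R3, 89  → R3 = 89
  MOV R0, 44  → R0 = 44
  PUSH R0  → stack: [44]
  PUSH R3  → stack: [44, 89]
  PUSH R2  → stack: [44, 89, 28]
  POP R0  → R0 = 28, stack: [44, 89]
Final: R0 = 28

28


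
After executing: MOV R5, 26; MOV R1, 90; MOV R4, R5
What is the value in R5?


Register state trace:
  MOV R5, 26  → R5 = 26
  MOV R1, 90  → R1 = 90
  MOV R4, R5  → R4 = 26
Final: R5 = 26

26


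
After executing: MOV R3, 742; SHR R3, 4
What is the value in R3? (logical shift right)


Register state trace:
  MOV R3, 742  → R3 = 742
  SHR R3, 4  → R3 = 742 >> 4 = 742 // 2^4 = 46
Final: R3 = 46

46


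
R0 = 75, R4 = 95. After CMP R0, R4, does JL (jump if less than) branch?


Trace:
  R0 = 75, R4 = 95
  CMP R0, R4  → compares 75 vs 95
  JL checks: is 75 less than 95?
  75 < 95, so condition is true
Branch taken: Yes

Yes


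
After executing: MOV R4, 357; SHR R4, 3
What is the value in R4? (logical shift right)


Register state trace:
  MOV R4, 357  → R4 = 357
  SHR R4, 3  → R4 = 357 >> 3 = 357 // 2^3 = 44
Final: R4 = 44

44


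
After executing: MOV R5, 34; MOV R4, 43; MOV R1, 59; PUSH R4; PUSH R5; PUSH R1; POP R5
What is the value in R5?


Stack trace (top is rightmost):
  MOV R5, 34  → R5 = 34
  MOV R4, 43  → R4 = 43
  MOV R1, 59  → R1 = 59
  PUSH R4  → stack: [43]
  PUSH R5  → stack: [43, 34]
  PUSH R1  → stack: [43, 34, 59]
  POP R5  → R5 = 59, stack: [43, 34]
Final: R5 = 59

59


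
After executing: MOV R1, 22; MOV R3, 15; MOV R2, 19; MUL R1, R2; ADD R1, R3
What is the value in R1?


Register state trace:
  MOV R1, 22  → R1 = 22
  MOV R3, 15  → R3 = 15
  MOV R2, 19  → R2 = 19
  MUL R1, R2  → R1 = 22 * 19 = 418
  ADD R1, R3  → R1 = 418 + 15 = 433
Final: R1 = 433

433


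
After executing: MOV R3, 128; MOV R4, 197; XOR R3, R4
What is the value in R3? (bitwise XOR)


Register state trace:
  MOV R3, 128  → R3 = 128 (0b10000000)
  MOV R4, 197  → R4 = 197 (0b11000101)
  XOR R3, R4  → R3 = 128 XOR 197 = 69 (0b01000101)
Final: R3 = 69

69


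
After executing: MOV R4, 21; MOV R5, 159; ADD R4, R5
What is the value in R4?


Register state trace:
  MOV R4, 21  → R4 = 21
  MOV R5, 159  → R5 = 159
  ADD R4, R5  → R4 = 21 + 159 = 180
Final: R4 = 180

180


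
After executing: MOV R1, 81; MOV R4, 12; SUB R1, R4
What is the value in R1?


Register state trace:
  MOV R1, 81  → R1 = 81
  MOV R4, 12  → R4 = 12
  SUB R1, R4  → R1 = 81 - 12 = 69
Final: R1 = 69

69


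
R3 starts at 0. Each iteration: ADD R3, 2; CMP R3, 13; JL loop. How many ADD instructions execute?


Loop trace (R3 starts at 0, target 13, step 2):
  ADD #1: R3 = 0 + 2 = 2  → 2 < 13, loop
  ADD #2: R3 = 2 + 2 = 4  → 4 < 13, loop
  ADD #3: R3 = 4 + 2 = 6  → 6 < 13, loop
  ADD #4: R3 = 6 + 2 = 8  → 8 < 13, loop
  ADD #5: R3 = 8 + 2 = 10  → 10 < 13, loop
  ADD #6: R3 = 10 + 2 = 12  → 12 < 13, loop
  ADD #7: R3 = 12 + 2 = 14  → 14 >= 13, exit
Total ADD instructions: 7

7


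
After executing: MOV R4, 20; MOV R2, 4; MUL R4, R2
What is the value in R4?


Register state trace:
  MOV R4, 20  → R4 = 20
  MOV R2, 4  → R2 = 4
  MUL R4, R2  → R4 = 20 * 4 = 80
Final: R4 = 80

80


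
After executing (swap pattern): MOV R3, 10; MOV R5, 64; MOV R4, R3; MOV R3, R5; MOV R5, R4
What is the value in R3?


Register state trace (swap pattern):
  MOV R3, 10  → R3 = 10
  MOV R5, 64  → R5 = 64
  MOV R4, R3  → R4 = 10  (save R3)
  MOV R3, R5  → R3 = 64  (R3 gets R5's value)
  MOV R5, R4  → R5 = 10  (R5 gets saved value)
Final: R3 = 64

64


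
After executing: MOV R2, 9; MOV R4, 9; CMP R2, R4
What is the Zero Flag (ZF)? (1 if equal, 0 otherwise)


Register state trace:
  MOV R2, 9  → R2 = 9
  MOV R4, 9  → R4 = 9
  CMP R2, R4  → computes 9 - 9 = 0
  Result is zero, so values are equal
ZF = 1

1


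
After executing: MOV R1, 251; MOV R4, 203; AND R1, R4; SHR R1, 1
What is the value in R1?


Register state trace:
  MOV R1, 251  → R1 = 251 (0b11111011)
  MOV R4, 203  → R4 = 203 (0b11001011)
  AND R1, R4  → R1 = 251 AND 203 = 203 (0b11001011)
  SHR R1, 1  → R1 = 203 >> 1 = 101
Final: R1 = 101

101


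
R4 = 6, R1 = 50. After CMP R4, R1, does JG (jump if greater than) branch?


Trace:
  R4 = 6, R1 = 50
  CMP R4, R1  → compares 6 vs 50
  JG checks: is 6 greater than 50?
  6 < 50, so condition is false
Branch taken: No

No


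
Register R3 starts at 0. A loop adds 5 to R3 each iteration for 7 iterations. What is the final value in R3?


Starting value: R3 = 0
  Iter 1: R3 = 0 + 5 = 5
  Iter 2: R3 = 5 + 5 = 10
  Iter 3: R3 = 10 + 5 = 15
  Iter 4: R3 = 15 + 5 = 20
  Iter 5: R3 = 20 + 5 = 25
  Iter 6: R3 = 25 + 5 = 30
  Iter 7: R3 = 30 + 5 = 35
Final: R3 = 35

35


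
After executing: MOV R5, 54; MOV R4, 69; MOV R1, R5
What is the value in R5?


Register state trace:
  MOV R5, 54  → R5 = 54
  MOV R4, 69  → R4 = 69
  MOV R1, R5  → R1 = 54
Final: R5 = 54

54


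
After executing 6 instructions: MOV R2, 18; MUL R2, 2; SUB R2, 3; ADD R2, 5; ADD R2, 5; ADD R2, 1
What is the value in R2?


Register state trace:
  MOV R2, 18  → R2 = 18
  MUL R2, 2  → R2 = 18 * 2 = 36
  SUB R2, 3  → R2 = 36 - 3 = 33
  ADD R2, 5  → R2 = 33 + 5 = 38
  ADD R2, 5  → R2 = 38 + 5 = 43
  ADD R2, 1  → R2 = 43 + 1 = 44
Final: R2 = 44

44


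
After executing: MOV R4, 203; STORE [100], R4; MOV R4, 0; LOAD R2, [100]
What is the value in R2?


Register and memory trace:
  MOV R4, 203  → R4 = 203
  STORE [100], R4  → mem[100] = 203
  MOV R4, 0  → R4 = 0
  LOAD R2, [100]  → R2 = mem[100] = 203
Final: R2 = 203

203


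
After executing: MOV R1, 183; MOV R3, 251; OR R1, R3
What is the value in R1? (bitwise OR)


Register state trace:
  MOV R1, 183  → R1 = 183 (0b10110111)
  MOV R3, 251  → R3 = 251 (0b11111011)
  OR R1, R3   → R1 = 183 OR 251 = 255 (0b11111111)
Final: R1 = 255

255


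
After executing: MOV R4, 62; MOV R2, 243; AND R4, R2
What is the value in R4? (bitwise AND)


Register state trace:
  MOV R4, 62  → R4 = 62 (0b00111110)
  MOV R2, 243  → R2 = 243 (0b11110011)
  AND R4, R2  → R4 = 62 AND 243 = 50 (0b00110010)
Final: R4 = 50

50


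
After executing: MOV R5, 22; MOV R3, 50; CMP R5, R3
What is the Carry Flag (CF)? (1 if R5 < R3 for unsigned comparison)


Register state trace:
  MOV R5, 22  → R5 = 22
  MOV R3, 50  → R3 = 50
  CMP R5, R3  → unsigned 22 - 50: borrow occurs
  22 < 50, so CF = 1
CF = 1

1


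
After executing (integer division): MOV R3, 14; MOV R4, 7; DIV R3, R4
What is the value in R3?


Register state trace:
  MOV R3, 14  → R3 = 14
  MOV R4, 7  → R4 = 7
  DIV R3, R4  → R3 = 14 // 7 = 2
Final: R3 = 2

2


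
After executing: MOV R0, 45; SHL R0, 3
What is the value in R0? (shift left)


Register state trace:
  MOV R0, 45  → R0 = 45
  SHL R0, 3  → R0 = 45 << 3 = 45 * 2^3 = 360
Final: R0 = 360

360


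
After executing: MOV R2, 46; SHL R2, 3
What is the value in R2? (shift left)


Register state trace:
  MOV R2, 46  → R2 = 46
  SHL R2, 3  → R2 = 46 << 3 = 46 * 2^3 = 368
Final: R2 = 368

368


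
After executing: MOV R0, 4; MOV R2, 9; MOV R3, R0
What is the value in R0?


Register state trace:
  MOV R0, 4  → R0 = 4
  MOV R2, 9  → R2 = 9
  MOV R3, R0  → R3 = 4
Final: R0 = 4

4


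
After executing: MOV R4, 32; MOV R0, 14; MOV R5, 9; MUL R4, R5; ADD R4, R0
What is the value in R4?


Register state trace:
  MOV R4, 32  → R4 = 32
  MOV R0, 14  → R0 = 14
  MOV R5, 9  → R5 = 9
  MUL R4, R5  → R4 = 32 * 9 = 288
  ADD R4, R0  → R4 = 288 + 14 = 302
Final: R4 = 302

302


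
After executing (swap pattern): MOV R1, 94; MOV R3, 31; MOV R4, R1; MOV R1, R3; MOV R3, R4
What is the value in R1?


Register state trace (swap pattern):
  MOV R1, 94  → R1 = 94
  MOV R3, 31  → R3 = 31
  MOV R4, R1  → R4 = 94  (save R1)
  MOV R1, R3  → R1 = 31  (R1 gets R3's value)
  MOV R3, R4  → R3 = 94  (R3 gets saved value)
Final: R1 = 31

31


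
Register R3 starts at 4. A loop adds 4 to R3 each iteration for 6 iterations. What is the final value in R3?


Starting value: R3 = 4
  Iter 1: R3 = 4 + 4 = 8
  Iter 2: R3 = 8 + 4 = 12
  Iter 3: R3 = 12 + 4 = 16
  Iter 4: R3 = 16 + 4 = 20
  Iter 5: R3 = 20 + 4 = 24
  Iter 6: R3 = 24 + 4 = 28
Final: R3 = 28

28


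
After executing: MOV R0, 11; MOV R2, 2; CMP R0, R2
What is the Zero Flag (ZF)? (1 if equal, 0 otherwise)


Register state trace:
  MOV R0, 11  → R0 = 11
  MOV R2, 2  → R2 = 2
  CMP R0, R2  → computes 11 - 2 = 9
  Result is nonzero, so values are not equal
ZF = 0

0


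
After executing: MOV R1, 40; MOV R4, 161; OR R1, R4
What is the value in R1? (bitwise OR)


Register state trace:
  MOV R1, 40  → R1 = 40 (0b00101000)
  MOV R4, 161  → R4 = 161 (0b10100001)
  OR R1, R4   → R1 = 40 OR 161 = 169 (0b10101001)
Final: R1 = 169

169


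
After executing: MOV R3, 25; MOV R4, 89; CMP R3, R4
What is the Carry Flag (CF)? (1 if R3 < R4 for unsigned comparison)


Register state trace:
  MOV R3, 25  → R3 = 25
  MOV R4, 89  → R4 = 89
  CMP R3, R4  → unsigned 25 - 89: borrow occurs
  25 < 89, so CF = 1
CF = 1

1


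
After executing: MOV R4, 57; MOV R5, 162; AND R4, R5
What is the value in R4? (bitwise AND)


Register state trace:
  MOV R4, 57  → R4 = 57 (0b00111001)
  MOV R5, 162  → R5 = 162 (0b10100010)
  AND R4, R5  → R4 = 57 AND 162 = 32 (0b00100000)
Final: R4 = 32

32


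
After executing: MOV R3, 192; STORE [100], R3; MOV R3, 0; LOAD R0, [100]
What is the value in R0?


Register and memory trace:
  MOV R3, 192  → R3 = 192
  STORE [100], R3  → mem[100] = 192
  MOV R3, 0  → R3 = 0
  LOAD R0, [100]  → R0 = mem[100] = 192
Final: R0 = 192

192


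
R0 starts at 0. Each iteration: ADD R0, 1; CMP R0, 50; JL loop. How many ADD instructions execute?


Loop trace (R0 starts at 0, target 50, step 1):
  ADD #1: R0 = 0 + 1 = 1  → 1 < 50, loop
  ADD #2: R0 = 1 + 1 = 2  → 2 < 50, loop
  ADD #3: R0 = 2 + 1 = 3  → 3 < 50, loop
  ADD #4: R0 = 3 + 1 = 4  → 4 < 50, loop
  ADD #5: R0 = 4 + 1 = 5  → 5 < 50, loop
  ADD #6: R0 = 5 + 1 = 6  → 6 < 50, loop
  ADD #7: R0 = 6 + 1 = 7  → 7 < 50, loop
  ADD #8: R0 = 7 + 1 = 8  → 8 < 50, loop
  ADD #9: R0 = 8 + 1 = 9  → 9 < 50, loop
  ADD #10: R0 = 9 + 1 = 10  → 10 < 50, loop
  ADD #11: R0 = 10 + 1 = 11  → 11 < 50, loop
  ADD #12: R0 = 11 + 1 = 12  → 12 < 50, loop
  ADD #13: R0 = 12 + 1 = 13  → 13 < 50, loop
  ADD #14: R0 = 13 + 1 = 14  → 14 < 50, loop
  ADD #15: R0 = 14 + 1 = 15  → 15 < 50, loop
  ADD #16: R0 = 15 + 1 = 16  → 16 < 50, loop
  ADD #17: R0 = 16 + 1 = 17  → 17 < 50, loop
  ADD #18: R0 = 17 + 1 = 18  → 18 < 50, loop
  ADD #19: R0 = 18 + 1 = 19  → 19 < 50, loop
  ADD #20: R0 = 19 + 1 = 20  → 20 < 50, loop
  ADD #21: R0 = 20 + 1 = 21  → 21 < 50, loop
  ADD #22: R0 = 21 + 1 = 22  → 22 < 50, loop
  ADD #23: R0 = 22 + 1 = 23  → 23 < 50, loop
  ADD #24: R0 = 23 + 1 = 24  → 24 < 50, loop
  ADD #25: R0 = 24 + 1 = 25  → 25 < 50, loop
  ADD #26: R0 = 25 + 1 = 26  → 26 < 50, loop
  ADD #27: R0 = 26 + 1 = 27  → 27 < 50, loop
  ADD #28: R0 = 27 + 1 = 28  → 28 < 50, loop
  ADD #29: R0 = 28 + 1 = 29  → 29 < 50, loop
  ADD #30: R0 = 29 + 1 = 30  → 30 < 50, loop
  ADD #31: R0 = 30 + 1 = 31  → 31 < 50, loop
  ADD #32: R0 = 31 + 1 = 32  → 32 < 50, loop
  ADD #33: R0 = 32 + 1 = 33  → 33 < 50, loop
  ADD #34: R0 = 33 + 1 = 34  → 34 < 50, loop
  ADD #35: R0 = 34 + 1 = 35  → 35 < 50, loop
  ADD #36: R0 = 35 + 1 = 36  → 36 < 50, loop
  ADD #37: R0 = 36 + 1 = 37  → 37 < 50, loop
  ADD #38: R0 = 37 + 1 = 38  → 38 < 50, loop
  ADD #39: R0 = 38 + 1 = 39  → 39 < 50, loop
  ADD #40: R0 = 39 + 1 = 40  → 40 < 50, loop
  ADD #41: R0 = 40 + 1 = 41  → 41 < 50, loop
  ADD #42: R0 = 41 + 1 = 42  → 42 < 50, loop
  ADD #43: R0 = 42 + 1 = 43  → 43 < 50, loop
  ADD #44: R0 = 43 + 1 = 44  → 44 < 50, loop
  ADD #45: R0 = 44 + 1 = 45  → 45 < 50, loop
  ADD #46: R0 = 45 + 1 = 46  → 46 < 50, loop
  ADD #47: R0 = 46 + 1 = 47  → 47 < 50, loop
  ADD #48: R0 = 47 + 1 = 48  → 48 < 50, loop
  ADD #49: R0 = 48 + 1 = 49  → 49 < 50, loop
  ADD #50: R0 = 49 + 1 = 50  → 50 >= 50, exit
Total ADD instructions: 50

50


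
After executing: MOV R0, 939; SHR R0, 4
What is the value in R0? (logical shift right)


Register state trace:
  MOV R0, 939  → R0 = 939
  SHR R0, 4  → R0 = 939 >> 4 = 939 // 2^4 = 58
Final: R0 = 58

58


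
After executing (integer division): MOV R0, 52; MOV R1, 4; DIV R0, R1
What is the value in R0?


Register state trace:
  MOV R0, 52  → R0 = 52
  MOV R1, 4  → R1 = 4
  DIV R0, R1  → R0 = 52 // 4 = 13
Final: R0 = 13

13


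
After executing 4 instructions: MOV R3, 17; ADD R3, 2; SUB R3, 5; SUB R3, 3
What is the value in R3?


Register state trace:
  MOV R3, 17  → R3 = 17
  ADD R3, 2  → R3 = 17 + 2 = 19
  SUB R3, 5  → R3 = 19 - 5 = 14
  SUB R3, 3  → R3 = 14 - 3 = 11
Final: R3 = 11

11


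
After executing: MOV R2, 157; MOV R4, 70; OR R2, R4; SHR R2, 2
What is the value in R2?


Register state trace:
  MOV R2, 157  → R2 = 157 (0b10011101)
  MOV R4, 70  → R4 = 70 (0b01000110)
  OR R2, R4  → R2 = 157 OR 70 = 223 (0b11011111)
  SHR R2, 2  → R2 = 223 >> 2 = 55
Final: R2 = 55

55


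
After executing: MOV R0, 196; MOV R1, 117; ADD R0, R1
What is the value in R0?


Register state trace:
  MOV R0, 196  → R0 = 196
  MOV R1, 117  → R1 = 117
  ADD R0, R1  → R0 = 196 + 117 = 313
Final: R0 = 313

313


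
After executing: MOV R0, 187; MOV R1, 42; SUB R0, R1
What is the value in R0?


Register state trace:
  MOV R0, 187  → R0 = 187
  MOV R1, 42  → R1 = 42
  SUB R0, R1  → R0 = 187 - 42 = 145
Final: R0 = 145

145


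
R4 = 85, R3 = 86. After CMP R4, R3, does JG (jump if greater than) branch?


Trace:
  R4 = 85, R3 = 86
  CMP R4, R3  → compares 85 vs 86
  JG checks: is 85 greater than 86?
  85 < 86, so condition is false
Branch taken: No

No


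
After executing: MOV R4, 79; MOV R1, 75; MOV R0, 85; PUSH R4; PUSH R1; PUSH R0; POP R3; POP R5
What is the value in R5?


Stack trace (top is rightmost):
  MOV R4, 79  → R4 = 79
  MOV R1, 75  → R1 = 75
  MOV R0, 85  → R0 = 85
  PUSH R4  → stack: [79]
  PUSH R1  → stack: [79, 75]
  PUSH R0  → stack: [79, 75, 85]
  POP R3  → R3 = 85, stack: [79, 75]
  POP R5  → R5 = 75, stack: [79]
Final: R5 = 75

75


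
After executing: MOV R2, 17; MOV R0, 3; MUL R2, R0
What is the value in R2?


Register state trace:
  MOV R2, 17  → R2 = 17
  MOV R0, 3  → R0 = 3
  MUL R2, R0  → R2 = 17 * 3 = 51
Final: R2 = 51

51


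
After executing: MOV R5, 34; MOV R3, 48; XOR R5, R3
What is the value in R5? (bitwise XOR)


Register state trace:
  MOV R5, 34  → R5 = 34 (0b00100010)
  MOV R3, 48  → R3 = 48 (0b00110000)
  XOR R5, R3  → R5 = 34 XOR 48 = 18 (0b00010010)
Final: R5 = 18

18


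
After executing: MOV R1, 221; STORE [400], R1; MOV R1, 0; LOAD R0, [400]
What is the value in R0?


Register and memory trace:
  MOV R1, 221  → R1 = 221
  STORE [400], R1  → mem[400] = 221
  MOV R1, 0  → R1 = 0
  LOAD R0, [400]  → R0 = mem[400] = 221
Final: R0 = 221

221


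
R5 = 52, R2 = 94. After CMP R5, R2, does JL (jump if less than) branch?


Trace:
  R5 = 52, R2 = 94
  CMP R5, R2  → compares 52 vs 94
  JL checks: is 52 less than 94?
  52 < 94, so condition is true
Branch taken: Yes

Yes


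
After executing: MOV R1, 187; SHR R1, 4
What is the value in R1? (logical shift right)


Register state trace:
  MOV R1, 187  → R1 = 187
  SHR R1, 4  → R1 = 187 >> 4 = 187 // 2^4 = 11
Final: R1 = 11

11


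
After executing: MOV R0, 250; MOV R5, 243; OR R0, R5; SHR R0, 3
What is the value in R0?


Register state trace:
  MOV R0, 250  → R0 = 250 (0b11111010)
  MOV R5, 243  → R5 = 243 (0b11110011)
  OR R0, R5  → R0 = 250 OR 243 = 251 (0b11111011)
  SHR R0, 3  → R0 = 251 >> 3 = 31
Final: R0 = 31

31


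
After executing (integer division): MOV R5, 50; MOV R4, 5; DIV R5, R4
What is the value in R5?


Register state trace:
  MOV R5, 50  → R5 = 50
  MOV R4, 5  → R4 = 5
  DIV R5, R4  → R5 = 50 // 5 = 10
Final: R5 = 10

10


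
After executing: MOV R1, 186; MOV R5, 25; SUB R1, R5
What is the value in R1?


Register state trace:
  MOV R1, 186  → R1 = 186
  MOV R5, 25  → R5 = 25
  SUB R1, R5  → R1 = 186 - 25 = 161
Final: R1 = 161

161


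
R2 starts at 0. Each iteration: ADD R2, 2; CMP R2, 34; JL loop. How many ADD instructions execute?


Loop trace (R2 starts at 0, target 34, step 2):
  ADD #1: R2 = 0 + 2 = 2  → 2 < 34, loop
  ADD #2: R2 = 2 + 2 = 4  → 4 < 34, loop
  ADD #3: R2 = 4 + 2 = 6  → 6 < 34, loop
  ADD #4: R2 = 6 + 2 = 8  → 8 < 34, loop
  ADD #5: R2 = 8 + 2 = 10  → 10 < 34, loop
  ADD #6: R2 = 10 + 2 = 12  → 12 < 34, loop
  ADD #7: R2 = 12 + 2 = 14  → 14 < 34, loop
  ADD #8: R2 = 14 + 2 = 16  → 16 < 34, loop
  ADD #9: R2 = 16 + 2 = 18  → 18 < 34, loop
  ADD #10: R2 = 18 + 2 = 20  → 20 < 34, loop
  ADD #11: R2 = 20 + 2 = 22  → 22 < 34, loop
  ADD #12: R2 = 22 + 2 = 24  → 24 < 34, loop
  ADD #13: R2 = 24 + 2 = 26  → 26 < 34, loop
  ADD #14: R2 = 26 + 2 = 28  → 28 < 34, loop
  ADD #15: R2 = 28 + 2 = 30  → 30 < 34, loop
  ADD #16: R2 = 30 + 2 = 32  → 32 < 34, loop
  ADD #17: R2 = 32 + 2 = 34  → 34 >= 34, exit
Total ADD instructions: 17

17


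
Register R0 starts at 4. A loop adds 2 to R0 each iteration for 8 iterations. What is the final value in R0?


Starting value: R0 = 4
  Iter 1: R0 = 4 + 2 = 6
  Iter 2: R0 = 6 + 2 = 8
  Iter 3: R0 = 8 + 2 = 10
  Iter 4: R0 = 10 + 2 = 12
  Iter 5: R0 = 12 + 2 = 14
  Iter 6: R0 = 14 + 2 = 16
  Iter 7: R0 = 16 + 2 = 18
  Iter 8: R0 = 18 + 2 = 20
Final: R0 = 20

20


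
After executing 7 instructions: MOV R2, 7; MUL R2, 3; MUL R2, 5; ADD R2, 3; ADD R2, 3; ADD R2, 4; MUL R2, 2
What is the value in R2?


Register state trace:
  MOV R2, 7  → R2 = 7
  MUL R2, 3  → R2 = 7 * 3 = 21
  MUL R2, 5  → R2 = 21 * 5 = 105
  ADD R2, 3  → R2 = 105 + 3 = 108
  ADD R2, 3  → R2 = 108 + 3 = 111
  ADD R2, 4  → R2 = 111 + 4 = 115
  MUL R2, 2  → R2 = 115 * 2 = 230
Final: R2 = 230

230


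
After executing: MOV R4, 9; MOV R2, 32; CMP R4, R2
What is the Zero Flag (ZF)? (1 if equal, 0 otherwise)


Register state trace:
  MOV R4, 9  → R4 = 9
  MOV R2, 32  → R2 = 32
  CMP R4, R2  → computes 9 - 32 = -23
  Result is nonzero, so values are not equal
ZF = 0

0


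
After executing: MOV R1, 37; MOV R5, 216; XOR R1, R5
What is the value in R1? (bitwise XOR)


Register state trace:
  MOV R1, 37  → R1 = 37 (0b00100101)
  MOV R5, 216  → R5 = 216 (0b11011000)
  XOR R1, R5  → R1 = 37 XOR 216 = 253 (0b11111101)
Final: R1 = 253

253


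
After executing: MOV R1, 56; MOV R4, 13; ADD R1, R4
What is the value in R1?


Register state trace:
  MOV R1, 56  → R1 = 56
  MOV R4, 13  → R4 = 13
  ADD R1, R4  → R1 = 56 + 13 = 69
Final: R1 = 69

69


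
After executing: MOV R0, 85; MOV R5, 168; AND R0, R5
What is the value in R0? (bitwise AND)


Register state trace:
  MOV R0, 85  → R0 = 85 (0b01010101)
  MOV R5, 168  → R5 = 168 (0b10101000)
  AND R0, R5  → R0 = 85 AND 168 = 0 (0b00000000)
Final: R0 = 0

0


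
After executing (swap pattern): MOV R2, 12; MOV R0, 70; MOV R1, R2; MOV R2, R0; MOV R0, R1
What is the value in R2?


Register state trace (swap pattern):
  MOV R2, 12  → R2 = 12
  MOV R0, 70  → R0 = 70
  MOV R1, R2  → R1 = 12  (save R2)
  MOV R2, R0  → R2 = 70  (R2 gets R0's value)
  MOV R0, R1  → R0 = 12  (R0 gets saved value)
Final: R2 = 70

70


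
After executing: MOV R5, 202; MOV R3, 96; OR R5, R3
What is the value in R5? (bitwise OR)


Register state trace:
  MOV R5, 202  → R5 = 202 (0b11001010)
  MOV R3, 96  → R3 = 96 (0b01100000)
  OR R5, R3   → R5 = 202 OR 96 = 234 (0b11101010)
Final: R5 = 234

234


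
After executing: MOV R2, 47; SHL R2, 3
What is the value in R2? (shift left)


Register state trace:
  MOV R2, 47  → R2 = 47
  SHL R2, 3  → R2 = 47 << 3 = 47 * 2^3 = 376
Final: R2 = 376

376


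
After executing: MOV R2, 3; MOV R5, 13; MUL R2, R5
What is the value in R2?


Register state trace:
  MOV R2, 3  → R2 = 3
  MOV R5, 13  → R5 = 13
  MUL R2, R5  → R2 = 3 * 13 = 39
Final: R2 = 39

39


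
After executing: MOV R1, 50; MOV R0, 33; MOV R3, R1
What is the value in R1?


Register state trace:
  MOV R1, 50  → R1 = 50
  MOV R0, 33  → R0 = 33
  MOV R3, R1  → R3 = 50
Final: R1 = 50

50


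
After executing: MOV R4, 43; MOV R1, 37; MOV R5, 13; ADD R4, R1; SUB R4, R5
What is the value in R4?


Register state trace:
  MOV R4, 43  → R4 = 43
  MOV R1, 37  → R1 = 37
  MOV R5, 13  → R5 = 13
  ADD R4, R1  → R4 = 43 + 37 = 80
  SUB R4, R5  → R4 = 80 - 13 = 67
Final: R4 = 67

67


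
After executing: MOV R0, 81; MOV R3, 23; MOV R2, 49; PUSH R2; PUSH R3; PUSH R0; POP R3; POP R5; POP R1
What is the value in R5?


Stack trace (top is rightmost):
  MOV R0, 81  → R0 = 81
  MOV R3, 23  → R3 = 23
  MOV R2, 49  → R2 = 49
  PUSH R2  → stack: [49]
  PUSH R3  → stack: [49, 23]
  PUSH R0  → stack: [49, 23, 81]
  POP R3  → R3 = 81, stack: [49, 23]
  POP R5  → R5 = 23, stack: [49]
  POP R1  → R1 = 49, stack: []
Final: R5 = 23

23


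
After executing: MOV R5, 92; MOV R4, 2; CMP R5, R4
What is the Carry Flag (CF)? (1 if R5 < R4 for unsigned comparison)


Register state trace:
  MOV R5, 92  → R5 = 92
  MOV R4, 2  → R4 = 2
  CMP R5, R4  → unsigned 92 - 2: no borrow
  92 >= 2, so CF = 0
CF = 0

0


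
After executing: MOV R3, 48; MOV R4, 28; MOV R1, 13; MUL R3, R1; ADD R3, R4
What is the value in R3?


Register state trace:
  MOV R3, 48  → R3 = 48
  MOV R4, 28  → R4 = 28
  MOV R1, 13  → R1 = 13
  MUL R3, R1  → R3 = 48 * 13 = 624
  ADD R3, R4  → R3 = 624 + 28 = 652
Final: R3 = 652

652


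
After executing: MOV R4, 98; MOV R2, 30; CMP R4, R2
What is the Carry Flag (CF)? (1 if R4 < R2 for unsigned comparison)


Register state trace:
  MOV R4, 98  → R4 = 98
  MOV R2, 30  → R2 = 30
  CMP R4, R2  → unsigned 98 - 30: no borrow
  98 >= 30, so CF = 0
CF = 0

0


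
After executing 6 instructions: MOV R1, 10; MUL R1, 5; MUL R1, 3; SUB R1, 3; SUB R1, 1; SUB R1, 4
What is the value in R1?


Register state trace:
  MOV R1, 10  → R1 = 10
  MUL R1, 5  → R1 = 10 * 5 = 50
  MUL R1, 3  → R1 = 50 * 3 = 150
  SUB R1, 3  → R1 = 150 - 3 = 147
  SUB R1, 1  → R1 = 147 - 1 = 146
  SUB R1, 4  → R1 = 146 - 4 = 142
Final: R1 = 142

142


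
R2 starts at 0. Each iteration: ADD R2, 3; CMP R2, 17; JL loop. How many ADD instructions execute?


Loop trace (R2 starts at 0, target 17, step 3):
  ADD #1: R2 = 0 + 3 = 3  → 3 < 17, loop
  ADD #2: R2 = 3 + 3 = 6  → 6 < 17, loop
  ADD #3: R2 = 6 + 3 = 9  → 9 < 17, loop
  ADD #4: R2 = 9 + 3 = 12  → 12 < 17, loop
  ADD #5: R2 = 12 + 3 = 15  → 15 < 17, loop
  ADD #6: R2 = 15 + 3 = 18  → 18 >= 17, exit
Total ADD instructions: 6

6


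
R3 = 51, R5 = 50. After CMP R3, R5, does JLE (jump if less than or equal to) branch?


Trace:
  R3 = 51, R5 = 50
  CMP R3, R5  → compares 51 vs 50
  JLE checks: is 51 less than or equal to 50?
  51 > 50, so condition is false
Branch taken: No

No


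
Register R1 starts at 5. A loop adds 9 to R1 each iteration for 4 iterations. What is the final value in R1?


Starting value: R1 = 5
  Iter 1: R1 = 5 + 9 = 14
  Iter 2: R1 = 14 + 9 = 23
  Iter 3: R1 = 23 + 9 = 32
  Iter 4: R1 = 32 + 9 = 41
Final: R1 = 41

41


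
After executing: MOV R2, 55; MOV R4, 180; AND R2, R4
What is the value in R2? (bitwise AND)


Register state trace:
  MOV R2, 55  → R2 = 55 (0b00110111)
  MOV R4, 180  → R4 = 180 (0b10110100)
  AND R2, R4  → R2 = 55 AND 180 = 52 (0b00110100)
Final: R2 = 52

52


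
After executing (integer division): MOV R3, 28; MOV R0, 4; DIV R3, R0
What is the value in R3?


Register state trace:
  MOV R3, 28  → R3 = 28
  MOV R0, 4  → R0 = 4
  DIV R3, R0  → R3 = 28 // 4 = 7
Final: R3 = 7

7


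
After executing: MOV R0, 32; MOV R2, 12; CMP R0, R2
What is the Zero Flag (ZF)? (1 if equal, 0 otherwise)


Register state trace:
  MOV R0, 32  → R0 = 32
  MOV R2, 12  → R2 = 12
  CMP R0, R2  → computes 32 - 12 = 20
  Result is nonzero, so values are not equal
ZF = 0

0


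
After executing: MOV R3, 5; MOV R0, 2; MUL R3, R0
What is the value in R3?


Register state trace:
  MOV R3, 5  → R3 = 5
  MOV R0, 2  → R0 = 2
  MUL R3, R0  → R3 = 5 * 2 = 10
Final: R3 = 10

10


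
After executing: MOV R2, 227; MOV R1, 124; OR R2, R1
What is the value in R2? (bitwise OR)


Register state trace:
  MOV R2, 227  → R2 = 227 (0b11100011)
  MOV R1, 124  → R1 = 124 (0b01111100)
  OR R2, R1   → R2 = 227 OR 124 = 255 (0b11111111)
Final: R2 = 255

255


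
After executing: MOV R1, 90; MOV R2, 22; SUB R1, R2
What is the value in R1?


Register state trace:
  MOV R1, 90  → R1 = 90
  MOV R2, 22  → R2 = 22
  SUB R1, R2  → R1 = 90 - 22 = 68
Final: R1 = 68

68


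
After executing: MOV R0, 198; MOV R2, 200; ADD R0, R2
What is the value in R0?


Register state trace:
  MOV R0, 198  → R0 = 198
  MOV R2, 200  → R2 = 200
  ADD R0, R2  → R0 = 198 + 200 = 398
Final: R0 = 398

398


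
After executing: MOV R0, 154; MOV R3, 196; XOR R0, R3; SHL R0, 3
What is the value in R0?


Register state trace:
  MOV R0, 154  → R0 = 154 (0b10011010)
  MOV R3, 196  → R3 = 196 (0b11000100)
  XOR R0, R3  → R0 = 154 XOR 196 = 94 (0b01011110)
  SHL R0, 3  → R0 = 94 << 3 = 752
Final: R0 = 752

752


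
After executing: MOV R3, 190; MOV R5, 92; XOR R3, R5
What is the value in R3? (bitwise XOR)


Register state trace:
  MOV R3, 190  → R3 = 190 (0b10111110)
  MOV R5, 92  → R5 = 92 (0b01011100)
  XOR R3, R5  → R3 = 190 XOR 92 = 226 (0b11100010)
Final: R3 = 226

226


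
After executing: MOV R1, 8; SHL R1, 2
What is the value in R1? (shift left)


Register state trace:
  MOV R1, 8  → R1 = 8
  SHL R1, 2  → R1 = 8 << 2 = 8 * 2^2 = 32
Final: R1 = 32

32


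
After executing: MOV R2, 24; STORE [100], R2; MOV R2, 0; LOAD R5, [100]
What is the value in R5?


Register and memory trace:
  MOV R2, 24  → R2 = 24
  STORE [100], R2  → mem[100] = 24
  MOV R2, 0  → R2 = 0
  LOAD R5, [100]  → R5 = mem[100] = 24
Final: R5 = 24

24
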